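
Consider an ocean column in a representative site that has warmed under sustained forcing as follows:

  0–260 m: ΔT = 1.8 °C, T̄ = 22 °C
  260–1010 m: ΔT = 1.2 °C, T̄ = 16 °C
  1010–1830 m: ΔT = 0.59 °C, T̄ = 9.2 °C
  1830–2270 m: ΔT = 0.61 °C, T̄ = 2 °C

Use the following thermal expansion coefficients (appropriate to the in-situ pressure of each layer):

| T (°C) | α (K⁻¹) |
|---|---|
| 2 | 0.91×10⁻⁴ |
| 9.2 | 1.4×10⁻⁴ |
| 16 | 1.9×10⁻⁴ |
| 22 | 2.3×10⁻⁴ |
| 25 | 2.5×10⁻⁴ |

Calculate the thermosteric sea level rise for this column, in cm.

Layer 1 at 22 °C → α = 2.3×10⁻⁴ K⁻¹
Layer 2 at 16 °C → α = 1.9×10⁻⁴ K⁻¹
Layer 3 at 9.2 °C → α = 1.4×10⁻⁴ K⁻¹
Layer 4 at 2 °C → α = 0.91×10⁻⁴ K⁻¹
0–260 m: 1.8 × 2.3×10⁻⁴ × 260 = 0.10764 m
1.9×10⁻⁴ × 750 × 1.2 = 0.17100 m
Layer 3: 1.4×10⁻⁴ × 820 × 0.59 = 0.067732 m
440 × 0.61 × 0.91×10⁻⁴ = 0.0244244 m
Δh = 0.10764 + 0.17100 + 0.067732 + 0.0244244 = 0.3707964 m ≈ 37 cm

Δh ≈ 37 cm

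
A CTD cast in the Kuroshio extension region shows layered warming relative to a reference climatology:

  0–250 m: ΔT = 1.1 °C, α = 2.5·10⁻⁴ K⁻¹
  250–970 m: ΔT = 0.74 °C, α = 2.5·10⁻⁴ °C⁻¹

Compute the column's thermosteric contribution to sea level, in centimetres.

20.2 cm

0–250 m: 1.1 × 250 × 2.5×10⁻⁴ = 0.06875 m
250–970 m: 0.74 × 2.5×10⁻⁴ × 720 = 0.13320 m
Δh = 0.06875 + 0.13320 = 0.20195 m ≈ 20.2 cm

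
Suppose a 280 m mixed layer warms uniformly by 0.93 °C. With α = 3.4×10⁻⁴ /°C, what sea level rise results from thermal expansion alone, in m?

Δh = αΔT·H = 3.4×10⁻⁴ × 0.93 × 280 = 0.088536 m

about 0.089 m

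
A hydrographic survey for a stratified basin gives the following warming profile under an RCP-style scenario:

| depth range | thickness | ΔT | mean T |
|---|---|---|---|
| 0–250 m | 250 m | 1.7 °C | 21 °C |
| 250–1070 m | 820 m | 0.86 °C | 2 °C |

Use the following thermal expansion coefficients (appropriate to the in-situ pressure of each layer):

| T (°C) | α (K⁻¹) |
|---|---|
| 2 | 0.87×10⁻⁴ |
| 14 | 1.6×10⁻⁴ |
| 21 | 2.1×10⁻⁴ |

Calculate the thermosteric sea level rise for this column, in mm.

Δh ≈ 151 mm

Layer 1 at 21 °C → α = 2.1×10⁻⁴ K⁻¹
Layer 2 at 2 °C → α = 0.87×10⁻⁴ K⁻¹
0–250 m: 250 × 1.7 × 2.1×10⁻⁴ = 0.08925 m
0.86 × 0.87×10⁻⁴ × 820 = 0.0613524 m
Δh = 0.08925 + 0.0613524 = 0.1506024 m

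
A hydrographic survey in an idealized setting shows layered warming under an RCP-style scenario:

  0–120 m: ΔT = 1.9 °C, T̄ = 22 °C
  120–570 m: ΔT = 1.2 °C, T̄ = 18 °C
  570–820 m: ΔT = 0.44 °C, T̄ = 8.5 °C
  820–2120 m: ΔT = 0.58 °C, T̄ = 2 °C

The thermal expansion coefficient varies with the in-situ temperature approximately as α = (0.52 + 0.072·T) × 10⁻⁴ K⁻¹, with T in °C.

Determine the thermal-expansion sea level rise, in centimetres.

Δh ≈ 21 cm

Layer 1: α = (0.52 + 0.072×22)×10⁻⁴ = 2.104×10⁻⁴ K⁻¹
Layer 2: α = (0.52 + 0.072×18)×10⁻⁴ = 1.816×10⁻⁴ K⁻¹
Layer 3: α = (0.52 + 0.072×8.5)×10⁻⁴ = 1.132×10⁻⁴ K⁻¹
Layer 4: α = (0.52 + 0.072×2)×10⁻⁴ = 0.664×10⁻⁴ K⁻¹
0–120 m: 2.104×10⁻⁴ × 120 × 1.9 = 0.0479712 m
120–570 m: 1.2 × 1.816×10⁻⁴ × 450 = 0.098064 m
570–820 m: 1.132×10⁻⁴ × 0.44 × 250 = 0.012452 m
Layer 4: 0.664×10⁻⁴ × 1300 × 0.58 = 0.0500656 m
Δh = 0.0479712 + 0.098064 + 0.012452 + 0.0500656 = 0.2085528 m ≈ 21 cm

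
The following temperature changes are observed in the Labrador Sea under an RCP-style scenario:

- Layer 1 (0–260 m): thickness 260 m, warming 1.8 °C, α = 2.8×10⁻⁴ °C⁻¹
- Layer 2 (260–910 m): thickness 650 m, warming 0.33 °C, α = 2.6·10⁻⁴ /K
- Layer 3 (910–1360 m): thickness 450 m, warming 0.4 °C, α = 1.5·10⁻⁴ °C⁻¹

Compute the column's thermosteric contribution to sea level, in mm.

Δh = 214 mm

Layer 1: 1.8 × 260 × 2.8×10⁻⁴ = 0.13104 m
Layer 2: 0.33 × 2.6×10⁻⁴ × 650 = 0.05577 m
Layer 3: 0.4 × 1.5×10⁻⁴ × 450 = 0.02700 m
Δh = 0.13104 + 0.05577 + 0.02700 = 0.21381 m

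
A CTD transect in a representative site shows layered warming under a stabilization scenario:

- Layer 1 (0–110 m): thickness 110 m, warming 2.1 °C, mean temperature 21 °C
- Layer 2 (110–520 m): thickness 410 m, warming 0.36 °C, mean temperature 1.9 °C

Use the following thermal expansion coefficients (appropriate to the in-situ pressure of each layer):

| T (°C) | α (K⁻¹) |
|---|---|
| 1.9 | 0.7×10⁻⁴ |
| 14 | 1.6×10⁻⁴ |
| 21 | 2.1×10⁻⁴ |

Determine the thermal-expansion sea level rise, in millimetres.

Layer 1 at 21 °C → α = 2.1×10⁻⁴ K⁻¹
Layer 2 at 1.9 °C → α = 0.7×10⁻⁴ K⁻¹
0–110 m: 2.1 × 2.1×10⁻⁴ × 110 = 0.04851 m
0.7×10⁻⁴ × 410 × 0.36 = 0.010332 m
Δh = 0.04851 + 0.010332 = 0.058842 m ≈ 59 mm

59 mm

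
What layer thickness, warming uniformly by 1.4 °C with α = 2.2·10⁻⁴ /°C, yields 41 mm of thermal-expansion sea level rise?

130 m

H = Δh/(αΔT) = 0.041 / (2.2×10⁻⁴ × 1.4) ≈ 133.1 m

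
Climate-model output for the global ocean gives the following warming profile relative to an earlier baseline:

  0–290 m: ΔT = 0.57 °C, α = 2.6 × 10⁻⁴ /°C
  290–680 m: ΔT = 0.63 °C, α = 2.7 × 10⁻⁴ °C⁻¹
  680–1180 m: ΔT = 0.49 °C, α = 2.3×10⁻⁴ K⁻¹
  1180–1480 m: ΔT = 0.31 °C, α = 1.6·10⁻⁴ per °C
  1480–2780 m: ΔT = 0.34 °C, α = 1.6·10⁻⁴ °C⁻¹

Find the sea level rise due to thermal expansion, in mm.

0.57 × 2.6×10⁻⁴ × 290 = 0.042978 m
Layer 2: 390 × 2.7×10⁻⁴ × 0.63 = 0.066339 m
Layer 3: 0.49 × 500 × 2.3×10⁻⁴ = 0.05635 m
300 × 0.31 × 1.6×10⁻⁴ = 0.01488 m
1480–2780 m: 1300 × 1.6×10⁻⁴ × 0.34 = 0.07072 m
Δh = 0.042978 + 0.066339 + 0.05635 + 0.01488 + 0.07072 = 0.251267 m

Δh ≈ 250 mm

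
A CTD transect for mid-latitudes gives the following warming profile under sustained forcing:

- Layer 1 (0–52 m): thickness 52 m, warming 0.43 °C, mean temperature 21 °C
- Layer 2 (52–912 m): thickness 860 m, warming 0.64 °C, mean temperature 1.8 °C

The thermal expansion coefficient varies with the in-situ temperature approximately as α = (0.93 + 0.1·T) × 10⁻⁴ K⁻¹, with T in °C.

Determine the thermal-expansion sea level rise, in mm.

68 mm of thermosteric rise

Layer 1: α = (0.93 + 0.1×21)×10⁻⁴ = 3.03×10⁻⁴ K⁻¹
Layer 2: α = (0.93 + 0.1×1.8)×10⁻⁴ = 1.11×10⁻⁴ K⁻¹
Layer 1: 3.03×10⁻⁴ × 0.43 × 52 = 0.00677508 m
Layer 2: 1.11×10⁻⁴ × 0.64 × 860 = 0.0610944 m
Δh = 0.00677508 + 0.0610944 = 0.06786948 m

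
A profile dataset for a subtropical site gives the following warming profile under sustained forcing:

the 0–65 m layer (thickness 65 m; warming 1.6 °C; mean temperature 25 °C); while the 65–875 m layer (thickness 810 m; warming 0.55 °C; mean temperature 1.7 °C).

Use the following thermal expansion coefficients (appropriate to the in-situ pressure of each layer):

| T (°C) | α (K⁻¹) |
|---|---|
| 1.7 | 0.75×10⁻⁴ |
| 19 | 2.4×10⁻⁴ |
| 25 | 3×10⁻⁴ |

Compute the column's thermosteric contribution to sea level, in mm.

64.6 mm of thermosteric rise

Layer 1 at 25 °C → α = 3×10⁻⁴ K⁻¹
Layer 2 at 1.7 °C → α = 0.75×10⁻⁴ K⁻¹
Layer 1: 65 × 1.6 × 3×10⁻⁴ = 0.03120 m
Layer 2: 810 × 0.75×10⁻⁴ × 0.55 = 0.0334125 m
Δh = 0.03120 + 0.0334125 = 0.0646125 m ≈ 64.6 mm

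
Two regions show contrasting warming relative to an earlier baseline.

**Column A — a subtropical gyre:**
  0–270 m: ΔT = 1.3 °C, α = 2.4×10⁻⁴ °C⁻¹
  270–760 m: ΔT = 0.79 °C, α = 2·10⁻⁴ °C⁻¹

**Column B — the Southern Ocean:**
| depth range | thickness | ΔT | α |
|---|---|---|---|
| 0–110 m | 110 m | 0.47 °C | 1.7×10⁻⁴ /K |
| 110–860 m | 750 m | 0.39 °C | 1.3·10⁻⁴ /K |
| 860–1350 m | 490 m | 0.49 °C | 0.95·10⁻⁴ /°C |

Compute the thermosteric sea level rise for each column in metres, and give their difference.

A Layer 1: 1.3 × 2.4×10⁻⁴ × 270 = 0.08424 m
A 270–760 m: 0.79 × 2×10⁻⁴ × 490 = 0.07742 m
A total: 0.16166 m
B 0–110 m: 0.47 × 110 × 1.7×10⁻⁴ = 0.008789 m
B Layer 2: 750 × 0.39 × 1.3×10⁻⁴ = 0.038025 m
B 860–1350 m: 0.49 × 0.95×10⁻⁴ × 490 = 0.0228095 m
B total: 0.0696235 m
Difference: 0.16166 − 0.0696235 = 0.0920365 m

A: 0.16 m; B: 0.070 m; difference 0.092 m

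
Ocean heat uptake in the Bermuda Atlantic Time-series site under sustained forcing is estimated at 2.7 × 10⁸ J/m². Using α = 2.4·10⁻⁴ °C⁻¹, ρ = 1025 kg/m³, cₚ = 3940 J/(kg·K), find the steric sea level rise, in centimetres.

Δh = αQ/(ρcₚ) = 2.4×10⁻⁴ × 2.7×10⁸ / (1025 × 3940) ≈ 0.016046 m

1.60 cm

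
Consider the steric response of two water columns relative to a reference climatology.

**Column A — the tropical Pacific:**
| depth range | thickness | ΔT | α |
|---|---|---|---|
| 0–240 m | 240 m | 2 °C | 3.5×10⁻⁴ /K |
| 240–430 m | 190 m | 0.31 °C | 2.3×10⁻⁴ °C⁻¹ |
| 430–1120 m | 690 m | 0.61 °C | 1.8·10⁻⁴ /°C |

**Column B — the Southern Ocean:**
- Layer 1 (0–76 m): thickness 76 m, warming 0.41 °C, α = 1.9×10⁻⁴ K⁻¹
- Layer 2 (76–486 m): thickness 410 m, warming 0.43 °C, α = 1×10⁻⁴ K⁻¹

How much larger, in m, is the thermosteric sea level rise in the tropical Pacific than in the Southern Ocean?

Δh_A − Δh_B ≈ 0.234 m

A 0–240 m: 3.5×10⁻⁴ × 240 × 2 = 0.16800 m
A Layer 2: 0.31 × 2.3×10⁻⁴ × 190 = 0.013547 m
A 1.8×10⁻⁴ × 0.61 × 690 = 0.075762 m
A total: 0.257309 m
B Layer 1: 0.41 × 76 × 1.9×10⁻⁴ = 0.0059204 m
B Layer 2: 410 × 0.43 × 1×10⁻⁴ = 0.01763 m
B total: 0.0235504 m
Difference: 0.257309 − 0.0235504 = 0.2337586 m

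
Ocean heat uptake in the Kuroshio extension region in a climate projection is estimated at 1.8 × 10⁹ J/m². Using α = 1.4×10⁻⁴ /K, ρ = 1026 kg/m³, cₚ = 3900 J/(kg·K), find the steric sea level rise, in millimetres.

63.0 mm of thermosteric rise

Δh = αQ/(ρcₚ) = 1.4×10⁻⁴ × 1.8×10⁹ / (1026 × 3900) ≈ 0.062978 m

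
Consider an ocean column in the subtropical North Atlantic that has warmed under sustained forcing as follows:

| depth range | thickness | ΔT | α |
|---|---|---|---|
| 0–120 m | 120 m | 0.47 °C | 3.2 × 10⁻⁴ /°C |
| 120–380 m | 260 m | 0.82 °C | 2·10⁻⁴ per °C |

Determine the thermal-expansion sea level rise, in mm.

about 60.7 mm

3.2×10⁻⁴ × 0.47 × 120 = 0.018048 m
120–380 m: 0.82 × 260 × 2×10⁻⁴ = 0.04264 m
Δh = 0.018048 + 0.04264 = 0.060688 m ≈ 60.7 mm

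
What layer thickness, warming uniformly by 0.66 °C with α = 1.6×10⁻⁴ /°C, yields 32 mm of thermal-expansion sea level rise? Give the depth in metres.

303 m

H = Δh/(αΔT) = 0.032 / (1.6×10⁻⁴ × 0.66) ≈ 303.0 m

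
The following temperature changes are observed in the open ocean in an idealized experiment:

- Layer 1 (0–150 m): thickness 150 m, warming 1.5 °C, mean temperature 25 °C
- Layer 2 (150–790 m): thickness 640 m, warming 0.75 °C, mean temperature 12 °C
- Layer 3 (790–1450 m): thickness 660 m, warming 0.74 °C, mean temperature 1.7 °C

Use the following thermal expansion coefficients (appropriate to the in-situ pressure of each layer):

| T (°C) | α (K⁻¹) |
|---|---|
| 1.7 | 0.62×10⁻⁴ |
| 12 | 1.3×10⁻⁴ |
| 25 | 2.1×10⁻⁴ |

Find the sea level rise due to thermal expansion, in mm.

Layer 1 at 25 °C → α = 2.1×10⁻⁴ K⁻¹
Layer 2 at 12 °C → α = 1.3×10⁻⁴ K⁻¹
Layer 3 at 1.7 °C → α = 0.62×10⁻⁴ K⁻¹
0–150 m: 1.5 × 150 × 2.1×10⁻⁴ = 0.04725 m
1.3×10⁻⁴ × 0.75 × 640 = 0.06240 m
0.62×10⁻⁴ × 0.74 × 660 = 0.0302808 m
Δh = 0.04725 + 0.06240 + 0.0302808 = 0.1399308 m

Δh ≈ 140 mm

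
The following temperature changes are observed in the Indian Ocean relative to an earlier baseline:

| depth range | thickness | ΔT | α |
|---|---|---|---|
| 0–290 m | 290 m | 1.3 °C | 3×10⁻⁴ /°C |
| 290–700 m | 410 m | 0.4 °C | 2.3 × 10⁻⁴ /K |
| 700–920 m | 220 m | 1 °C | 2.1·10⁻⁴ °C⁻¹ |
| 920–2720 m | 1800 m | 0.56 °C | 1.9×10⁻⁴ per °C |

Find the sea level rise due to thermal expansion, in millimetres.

Layer 1: 290 × 1.3 × 3×10⁻⁴ = 0.11310 m
290–700 m: 2.3×10⁻⁴ × 0.4 × 410 = 0.03772 m
1 × 2.1×10⁻⁴ × 220 = 0.04620 m
920–2720 m: 1.9×10⁻⁴ × 1800 × 0.56 = 0.19152 m
Δh = 0.11310 + 0.03772 + 0.04620 + 0.19152 = 0.38854 m

389 mm of thermosteric rise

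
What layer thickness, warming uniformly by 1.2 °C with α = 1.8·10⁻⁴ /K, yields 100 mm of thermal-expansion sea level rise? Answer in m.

460 m

H = Δh/(αΔT) = 0.1 / (1.8×10⁻⁴ × 1.2) ≈ 463.0 m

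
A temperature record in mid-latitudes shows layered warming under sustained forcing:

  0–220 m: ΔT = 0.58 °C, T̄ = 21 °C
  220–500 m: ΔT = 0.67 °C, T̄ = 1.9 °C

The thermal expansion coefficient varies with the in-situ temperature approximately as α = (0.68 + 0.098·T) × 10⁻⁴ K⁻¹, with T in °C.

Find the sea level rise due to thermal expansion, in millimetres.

Layer 1: α = (0.68 + 0.098×21)×10⁻⁴ = 2.738×10⁻⁴ K⁻¹
Layer 2: α = (0.68 + 0.098×1.9)×10⁻⁴ = 0.8662×10⁻⁴ K⁻¹
0–220 m: 220 × 2.738×10⁻⁴ × 0.58 = 0.03493688 m
Layer 2: 0.67 × 280 × 0.8662×10⁻⁴ = 0.016249912 m
Δh = 0.03493688 + 0.016249912 = 0.051186792 m

51 mm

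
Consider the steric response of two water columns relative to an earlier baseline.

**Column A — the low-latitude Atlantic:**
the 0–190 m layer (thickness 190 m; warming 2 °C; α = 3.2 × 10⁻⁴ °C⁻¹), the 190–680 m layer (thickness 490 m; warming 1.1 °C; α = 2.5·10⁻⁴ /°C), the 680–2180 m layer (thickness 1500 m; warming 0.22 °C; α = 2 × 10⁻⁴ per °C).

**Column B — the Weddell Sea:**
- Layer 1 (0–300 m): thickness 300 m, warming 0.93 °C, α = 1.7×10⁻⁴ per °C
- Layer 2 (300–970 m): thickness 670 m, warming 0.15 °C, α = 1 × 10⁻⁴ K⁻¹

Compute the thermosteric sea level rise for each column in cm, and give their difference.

Δh_A ≈ 32 cm, Δh_B ≈ 5.7 cm; difference ≈ 26 cm

A 0–190 m: 190 × 2 × 3.2×10⁻⁴ = 0.12160 m
A 1.1 × 2.5×10⁻⁴ × 490 = 0.13475 m
A 1500 × 0.22 × 2×10⁻⁴ = 0.06600 m
A total: 0.32235 m
B 0–300 m: 1.7×10⁻⁴ × 300 × 0.93 = 0.04743 m
B 300–970 m: 0.15 × 670 × 1×10⁻⁴ = 0.01005 m
B total: 0.05748 m
Difference: 0.32235 − 0.05748 = 0.26487 m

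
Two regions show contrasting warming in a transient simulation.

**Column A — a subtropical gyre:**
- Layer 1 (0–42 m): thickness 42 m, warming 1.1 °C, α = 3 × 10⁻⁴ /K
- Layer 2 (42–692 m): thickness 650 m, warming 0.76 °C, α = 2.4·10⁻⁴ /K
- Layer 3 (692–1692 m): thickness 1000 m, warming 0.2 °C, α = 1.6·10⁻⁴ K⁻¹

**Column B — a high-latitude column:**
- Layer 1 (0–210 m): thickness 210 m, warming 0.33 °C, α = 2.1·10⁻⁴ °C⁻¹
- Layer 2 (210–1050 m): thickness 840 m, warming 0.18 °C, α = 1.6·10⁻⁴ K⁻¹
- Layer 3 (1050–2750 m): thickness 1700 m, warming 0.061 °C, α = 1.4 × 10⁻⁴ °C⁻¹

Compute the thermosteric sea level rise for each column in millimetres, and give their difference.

A: 160 mm; B: 53 mm; difference 110 mm

A 0–42 m: 1.1 × 3×10⁻⁴ × 42 = 0.01386 m
A 2.4×10⁻⁴ × 650 × 0.76 = 0.11856 m
A Layer 3: 1.6×10⁻⁴ × 0.2 × 1000 = 0.03200 m
A total: 0.16442 m
B Layer 1: 0.33 × 210 × 2.1×10⁻⁴ = 0.014553 m
B 0.18 × 840 × 1.6×10⁻⁴ = 0.024192 m
B Layer 3: 0.061 × 1700 × 1.4×10⁻⁴ = 0.014518 m
B total: 0.053263 m
Difference: 0.16442 − 0.053263 = 0.111157 m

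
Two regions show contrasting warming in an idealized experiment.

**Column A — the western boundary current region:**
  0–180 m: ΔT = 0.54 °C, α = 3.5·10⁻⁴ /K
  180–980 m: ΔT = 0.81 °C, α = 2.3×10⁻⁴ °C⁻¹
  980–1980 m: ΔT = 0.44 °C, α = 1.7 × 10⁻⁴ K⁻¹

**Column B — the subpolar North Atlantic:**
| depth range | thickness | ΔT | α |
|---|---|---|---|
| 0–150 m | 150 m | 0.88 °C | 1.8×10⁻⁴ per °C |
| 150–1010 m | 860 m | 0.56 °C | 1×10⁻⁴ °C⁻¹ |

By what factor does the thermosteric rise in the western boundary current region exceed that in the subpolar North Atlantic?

a factor of 3.6

A 180 × 3.5×10⁻⁴ × 0.54 = 0.03402 m
A 0.81 × 2.3×10⁻⁴ × 800 = 0.14904 m
A Layer 3: 1000 × 0.44 × 1.7×10⁻⁴ = 0.07480 m
A total: 0.25786 m
B 1.8×10⁻⁴ × 150 × 0.88 = 0.02376 m
B Layer 2: 0.56 × 1×10⁻⁴ × 860 = 0.04816 m
B total: 0.07192 m
Ratio: 0.25786 / 0.07192 ≈ 3.585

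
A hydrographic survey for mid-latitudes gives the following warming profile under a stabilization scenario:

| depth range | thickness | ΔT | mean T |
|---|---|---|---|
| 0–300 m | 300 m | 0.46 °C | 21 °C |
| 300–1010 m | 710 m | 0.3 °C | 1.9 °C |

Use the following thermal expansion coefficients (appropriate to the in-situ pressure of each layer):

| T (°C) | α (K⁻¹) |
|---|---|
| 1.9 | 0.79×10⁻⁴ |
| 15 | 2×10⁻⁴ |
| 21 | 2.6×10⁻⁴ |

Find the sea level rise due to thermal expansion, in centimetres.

Layer 1 at 21 °C → α = 2.6×10⁻⁴ K⁻¹
Layer 2 at 1.9 °C → α = 0.79×10⁻⁴ K⁻¹
0–300 m: 300 × 2.6×10⁻⁴ × 0.46 = 0.03588 m
300–1010 m: 0.3 × 710 × 0.79×10⁻⁴ = 0.016827 m
Δh = 0.03588 + 0.016827 = 0.052707 m ≈ 5.3 cm

5.3 cm of thermosteric rise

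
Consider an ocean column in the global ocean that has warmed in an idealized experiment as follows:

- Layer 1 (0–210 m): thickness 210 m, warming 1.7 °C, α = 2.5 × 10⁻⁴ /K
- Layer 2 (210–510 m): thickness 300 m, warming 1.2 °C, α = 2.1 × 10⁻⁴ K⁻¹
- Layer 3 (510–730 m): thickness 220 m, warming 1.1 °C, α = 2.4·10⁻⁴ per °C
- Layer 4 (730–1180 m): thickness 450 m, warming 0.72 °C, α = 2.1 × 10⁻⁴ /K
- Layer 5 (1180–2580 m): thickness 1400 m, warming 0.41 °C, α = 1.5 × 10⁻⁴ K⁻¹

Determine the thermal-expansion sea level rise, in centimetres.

0–210 m: 2.5×10⁻⁴ × 210 × 1.7 = 0.08925 m
Layer 2: 1.2 × 300 × 2.1×10⁻⁴ = 0.07560 m
510–730 m: 2.4×10⁻⁴ × 1.1 × 220 = 0.05808 m
450 × 0.72 × 2.1×10⁻⁴ = 0.06804 m
1180–2580 m: 1400 × 0.41 × 1.5×10⁻⁴ = 0.08610 m
Δh = 0.08925 + 0.07560 + 0.05808 + 0.06804 + 0.08610 = 0.37707 m

Δh ≈ 38 cm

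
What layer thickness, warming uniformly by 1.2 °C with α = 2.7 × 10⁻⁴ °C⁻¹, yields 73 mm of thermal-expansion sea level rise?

230 m

H = Δh/(αΔT) = 0.073 / (2.7×10⁻⁴ × 1.2) ≈ 225.3 m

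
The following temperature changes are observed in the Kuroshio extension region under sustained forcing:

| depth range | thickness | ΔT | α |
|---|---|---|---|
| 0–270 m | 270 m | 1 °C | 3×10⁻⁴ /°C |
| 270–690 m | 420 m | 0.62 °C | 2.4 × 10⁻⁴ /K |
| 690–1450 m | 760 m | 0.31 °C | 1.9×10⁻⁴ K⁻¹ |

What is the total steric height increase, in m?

Δh = 0.19 m

Layer 1: 3×10⁻⁴ × 1 × 270 = 0.08100 m
Layer 2: 0.62 × 420 × 2.4×10⁻⁴ = 0.062496 m
Layer 3: 760 × 1.9×10⁻⁴ × 0.31 = 0.044764 m
Δh = 0.08100 + 0.062496 + 0.044764 = 0.18826 m ≈ 0.19 m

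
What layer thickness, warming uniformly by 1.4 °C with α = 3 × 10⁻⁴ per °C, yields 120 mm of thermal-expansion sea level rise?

H = Δh/(αΔT) = 0.12 / (3×10⁻⁴ × 1.4) ≈ 285.7 m

286 m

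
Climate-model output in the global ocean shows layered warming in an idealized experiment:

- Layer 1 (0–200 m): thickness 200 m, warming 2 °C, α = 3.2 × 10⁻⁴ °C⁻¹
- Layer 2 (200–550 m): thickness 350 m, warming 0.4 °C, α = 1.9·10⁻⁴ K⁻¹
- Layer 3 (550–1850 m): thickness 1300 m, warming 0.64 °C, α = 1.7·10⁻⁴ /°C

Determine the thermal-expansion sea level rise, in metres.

Δh = 0.296 m

Layer 1: 200 × 2 × 3.2×10⁻⁴ = 0.12800 m
200–550 m: 0.4 × 350 × 1.9×10⁻⁴ = 0.02660 m
550–1850 m: 0.64 × 1300 × 1.7×10⁻⁴ = 0.14144 m
Δh = 0.12800 + 0.02660 + 0.14144 = 0.29604 m ≈ 0.296 m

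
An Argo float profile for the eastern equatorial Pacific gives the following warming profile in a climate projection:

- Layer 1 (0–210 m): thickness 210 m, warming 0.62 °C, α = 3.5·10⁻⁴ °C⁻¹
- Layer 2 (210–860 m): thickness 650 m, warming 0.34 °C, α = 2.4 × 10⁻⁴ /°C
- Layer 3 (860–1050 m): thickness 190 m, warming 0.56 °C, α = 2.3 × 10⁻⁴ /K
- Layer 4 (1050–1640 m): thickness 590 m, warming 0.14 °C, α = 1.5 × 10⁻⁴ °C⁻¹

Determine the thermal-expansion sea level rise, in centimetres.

3.5×10⁻⁴ × 210 × 0.62 = 0.04557 m
0.34 × 2.4×10⁻⁴ × 650 = 0.05304 m
860–1050 m: 190 × 0.56 × 2.3×10⁻⁴ = 0.024472 m
1050–1640 m: 0.14 × 590 × 1.5×10⁻⁴ = 0.01239 m
Δh = 0.04557 + 0.05304 + 0.024472 + 0.01239 = 0.135472 m

about 14 cm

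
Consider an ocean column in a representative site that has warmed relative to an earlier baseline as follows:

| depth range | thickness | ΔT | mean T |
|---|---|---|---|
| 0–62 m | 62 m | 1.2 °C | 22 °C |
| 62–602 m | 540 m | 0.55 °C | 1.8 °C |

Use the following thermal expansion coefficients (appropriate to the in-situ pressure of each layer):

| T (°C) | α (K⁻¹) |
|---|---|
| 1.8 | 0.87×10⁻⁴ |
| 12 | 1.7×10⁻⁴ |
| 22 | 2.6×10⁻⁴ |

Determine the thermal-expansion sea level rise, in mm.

Layer 1 at 22 °C → α = 2.6×10⁻⁴ K⁻¹
Layer 2 at 1.8 °C → α = 0.87×10⁻⁴ K⁻¹
62 × 2.6×10⁻⁴ × 1.2 = 0.019344 m
62–602 m: 0.55 × 540 × 0.87×10⁻⁴ = 0.025839 m
Δh = 0.019344 + 0.025839 = 0.045183 m ≈ 45.2 mm

Δh ≈ 45.2 mm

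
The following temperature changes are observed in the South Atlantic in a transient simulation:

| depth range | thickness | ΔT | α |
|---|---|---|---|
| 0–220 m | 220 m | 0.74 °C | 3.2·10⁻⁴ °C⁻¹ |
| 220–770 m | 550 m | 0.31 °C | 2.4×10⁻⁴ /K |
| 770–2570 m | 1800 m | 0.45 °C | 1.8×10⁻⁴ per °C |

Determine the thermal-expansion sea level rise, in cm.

Δh = 23.9 cm

Layer 1: 220 × 0.74 × 3.2×10⁻⁴ = 0.052096 m
0.31 × 550 × 2.4×10⁻⁴ = 0.04092 m
770–2570 m: 0.45 × 1800 × 1.8×10⁻⁴ = 0.14580 m
Δh = 0.052096 + 0.04092 + 0.14580 = 0.238816 m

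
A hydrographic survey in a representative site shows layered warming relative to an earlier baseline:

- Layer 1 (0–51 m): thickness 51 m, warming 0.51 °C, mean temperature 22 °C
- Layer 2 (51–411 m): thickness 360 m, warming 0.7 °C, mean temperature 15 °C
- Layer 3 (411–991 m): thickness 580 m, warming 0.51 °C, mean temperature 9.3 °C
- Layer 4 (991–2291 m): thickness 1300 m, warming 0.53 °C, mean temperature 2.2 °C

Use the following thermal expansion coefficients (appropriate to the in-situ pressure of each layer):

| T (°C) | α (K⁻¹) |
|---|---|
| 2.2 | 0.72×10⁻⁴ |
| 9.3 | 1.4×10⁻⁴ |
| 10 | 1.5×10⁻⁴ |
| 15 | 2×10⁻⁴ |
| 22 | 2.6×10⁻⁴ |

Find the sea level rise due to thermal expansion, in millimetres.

Layer 1 at 22 °C → α = 2.6×10⁻⁴ K⁻¹
Layer 2 at 15 °C → α = 2×10⁻⁴ K⁻¹
Layer 3 at 9.3 °C → α = 1.4×10⁻⁴ K⁻¹
Layer 4 at 2.2 °C → α = 0.72×10⁻⁴ K⁻¹
Layer 1: 51 × 0.51 × 2.6×10⁻⁴ = 0.0067626 m
51–411 m: 2×10⁻⁴ × 360 × 0.7 = 0.05040 m
411–991 m: 0.51 × 1.4×10⁻⁴ × 580 = 0.041412 m
Layer 4: 1300 × 0.72×10⁻⁴ × 0.53 = 0.049608 m
Δh = 0.0067626 + 0.05040 + 0.041412 + 0.049608 = 0.1481826 m

148 mm of thermosteric rise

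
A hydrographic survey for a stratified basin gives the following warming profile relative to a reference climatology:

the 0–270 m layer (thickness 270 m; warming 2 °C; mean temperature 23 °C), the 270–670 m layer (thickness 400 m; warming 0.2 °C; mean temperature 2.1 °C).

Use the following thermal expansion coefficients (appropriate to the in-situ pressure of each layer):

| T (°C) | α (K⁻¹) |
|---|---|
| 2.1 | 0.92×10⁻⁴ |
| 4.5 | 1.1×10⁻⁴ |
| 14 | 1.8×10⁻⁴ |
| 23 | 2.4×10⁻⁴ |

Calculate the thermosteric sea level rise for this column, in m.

0.137 m of thermosteric rise

Layer 1 at 23 °C → α = 2.4×10⁻⁴ K⁻¹
Layer 2 at 2.1 °C → α = 0.92×10⁻⁴ K⁻¹
Layer 1: 2.4×10⁻⁴ × 2 × 270 = 0.12960 m
270–670 m: 400 × 0.2 × 0.92×10⁻⁴ = 0.00736 m
Δh = 0.12960 + 0.00736 = 0.13696 m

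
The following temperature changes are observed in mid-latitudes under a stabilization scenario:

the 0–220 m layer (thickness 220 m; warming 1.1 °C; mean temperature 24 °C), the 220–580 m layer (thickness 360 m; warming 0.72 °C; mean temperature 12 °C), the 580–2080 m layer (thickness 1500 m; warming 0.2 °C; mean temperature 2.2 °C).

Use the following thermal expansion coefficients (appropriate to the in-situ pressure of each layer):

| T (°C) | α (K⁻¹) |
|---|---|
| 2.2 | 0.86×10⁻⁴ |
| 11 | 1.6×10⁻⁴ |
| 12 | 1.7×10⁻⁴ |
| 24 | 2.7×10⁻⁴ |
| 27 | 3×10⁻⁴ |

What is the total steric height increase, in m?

about 0.135 m

Layer 1 at 24 °C → α = 2.7×10⁻⁴ K⁻¹
Layer 2 at 12 °C → α = 1.7×10⁻⁴ K⁻¹
Layer 3 at 2.2 °C → α = 0.86×10⁻⁴ K⁻¹
0–220 m: 220 × 1.1 × 2.7×10⁻⁴ = 0.06534 m
Layer 2: 1.7×10⁻⁴ × 360 × 0.72 = 0.044064 m
1500 × 0.2 × 0.86×10⁻⁴ = 0.02580 m
Δh = 0.06534 + 0.044064 + 0.02580 = 0.135204 m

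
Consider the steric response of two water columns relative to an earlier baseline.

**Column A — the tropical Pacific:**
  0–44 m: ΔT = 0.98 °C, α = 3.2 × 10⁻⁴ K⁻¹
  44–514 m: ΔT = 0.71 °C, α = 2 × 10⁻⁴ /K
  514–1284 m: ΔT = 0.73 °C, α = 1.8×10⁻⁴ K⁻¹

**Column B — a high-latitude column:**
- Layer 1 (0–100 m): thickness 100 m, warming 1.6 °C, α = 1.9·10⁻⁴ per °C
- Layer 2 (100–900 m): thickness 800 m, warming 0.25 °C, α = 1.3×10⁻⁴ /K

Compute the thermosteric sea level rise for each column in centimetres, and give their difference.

A: 18.2 cm; B: 5.64 cm; difference 12.5 cm

A Layer 1: 44 × 3.2×10⁻⁴ × 0.98 = 0.0137984 m
A 44–514 m: 470 × 0.71 × 2×10⁻⁴ = 0.06674 m
A 770 × 0.73 × 1.8×10⁻⁴ = 0.101178 m
A total: 0.1817164 m
B Layer 1: 100 × 1.6 × 1.9×10⁻⁴ = 0.03040 m
B 100–900 m: 1.3×10⁻⁴ × 800 × 0.25 = 0.02600 m
B total: 0.05640 m
Difference: 0.1817164 − 0.05640 = 0.1253164 m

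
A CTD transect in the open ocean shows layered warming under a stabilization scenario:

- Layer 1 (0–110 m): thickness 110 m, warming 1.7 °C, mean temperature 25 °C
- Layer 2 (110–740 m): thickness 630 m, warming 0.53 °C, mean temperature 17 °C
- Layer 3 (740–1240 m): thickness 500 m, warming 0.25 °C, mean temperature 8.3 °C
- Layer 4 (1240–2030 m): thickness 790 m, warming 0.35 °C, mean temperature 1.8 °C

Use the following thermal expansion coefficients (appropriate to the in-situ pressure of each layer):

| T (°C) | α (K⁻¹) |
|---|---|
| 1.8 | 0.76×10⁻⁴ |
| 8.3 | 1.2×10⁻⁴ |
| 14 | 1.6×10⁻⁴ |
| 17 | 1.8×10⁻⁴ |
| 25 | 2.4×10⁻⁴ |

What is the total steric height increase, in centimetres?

14.1 cm

Layer 1 at 25 °C → α = 2.4×10⁻⁴ K⁻¹
Layer 2 at 17 °C → α = 1.8×10⁻⁴ K⁻¹
Layer 3 at 8.3 °C → α = 1.2×10⁻⁴ K⁻¹
Layer 4 at 1.8 °C → α = 0.76×10⁻⁴ K⁻¹
1.7 × 2.4×10⁻⁴ × 110 = 0.04488 m
Layer 2: 1.8×10⁻⁴ × 630 × 0.53 = 0.060102 m
500 × 0.25 × 1.2×10⁻⁴ = 0.01500 m
790 × 0.76×10⁻⁴ × 0.35 = 0.021014 m
Δh = 0.04488 + 0.060102 + 0.01500 + 0.021014 = 0.140996 m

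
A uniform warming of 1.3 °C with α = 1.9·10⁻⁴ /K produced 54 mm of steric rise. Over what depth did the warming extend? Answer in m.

about 219 m

H = Δh/(αΔT) = 0.054 / (1.9×10⁻⁴ × 1.3) ≈ 218.6 m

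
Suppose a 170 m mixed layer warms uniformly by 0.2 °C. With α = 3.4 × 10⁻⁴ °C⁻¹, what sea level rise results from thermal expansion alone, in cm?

Δh = αΔT·H = 3.4×10⁻⁴ × 0.2 × 170 = 0.01156 m

1.16 cm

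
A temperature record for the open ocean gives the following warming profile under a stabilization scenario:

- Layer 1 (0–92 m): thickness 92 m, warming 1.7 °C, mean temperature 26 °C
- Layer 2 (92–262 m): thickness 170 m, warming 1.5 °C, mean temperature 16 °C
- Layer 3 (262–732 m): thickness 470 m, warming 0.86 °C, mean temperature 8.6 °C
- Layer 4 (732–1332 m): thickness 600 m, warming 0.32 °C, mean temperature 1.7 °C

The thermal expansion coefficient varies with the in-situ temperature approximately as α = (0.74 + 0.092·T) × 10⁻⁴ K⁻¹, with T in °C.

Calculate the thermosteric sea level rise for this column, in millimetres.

Layer 1: α = (0.74 + 0.092×26)×10⁻⁴ = 3.132×10⁻⁴ K⁻¹
Layer 2: α = (0.74 + 0.092×16)×10⁻⁴ = 2.212×10⁻⁴ K⁻¹
Layer 3: α = (0.74 + 0.092×8.6)×10⁻⁴ = 1.5312×10⁻⁴ K⁻¹
Layer 4: α = (0.74 + 0.092×1.7)×10⁻⁴ = 0.8964×10⁻⁴ K⁻¹
0–92 m: 92 × 1.7 × 3.132×10⁻⁴ = 0.04898448 m
2.212×10⁻⁴ × 170 × 1.5 = 0.056406 m
Layer 3: 1.5312×10⁻⁴ × 470 × 0.86 = 0.061891104 m
0.8964×10⁻⁴ × 600 × 0.32 = 0.01721088 m
Δh = 0.04898448 + 0.056406 + 0.061891104 + 0.01721088 = 0.184492464 m

Δh ≈ 180 mm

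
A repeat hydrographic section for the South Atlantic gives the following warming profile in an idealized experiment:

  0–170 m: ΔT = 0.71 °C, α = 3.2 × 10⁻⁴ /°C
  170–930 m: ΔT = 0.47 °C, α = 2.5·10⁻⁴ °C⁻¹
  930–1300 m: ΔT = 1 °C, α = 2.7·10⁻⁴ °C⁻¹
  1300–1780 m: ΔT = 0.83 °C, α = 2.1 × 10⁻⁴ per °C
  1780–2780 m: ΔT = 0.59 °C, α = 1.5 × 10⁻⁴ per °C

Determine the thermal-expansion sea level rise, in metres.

0–170 m: 0.71 × 170 × 3.2×10⁻⁴ = 0.038624 m
170–930 m: 0.47 × 760 × 2.5×10⁻⁴ = 0.08930 m
1 × 2.7×10⁻⁴ × 370 = 0.09990 m
2.1×10⁻⁴ × 480 × 0.83 = 0.083664 m
0.59 × 1.5×10⁻⁴ × 1000 = 0.08850 m
Δh = 0.038624 + 0.08930 + 0.09990 + 0.083664 + 0.08850 = 0.399988 m

0.400 m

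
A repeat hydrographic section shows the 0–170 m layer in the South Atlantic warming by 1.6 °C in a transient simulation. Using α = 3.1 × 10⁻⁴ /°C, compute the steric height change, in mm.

84.3 mm of thermosteric rise

Δh = αΔT·H = 3.1×10⁻⁴ × 1.6 × 170 = 0.08432 m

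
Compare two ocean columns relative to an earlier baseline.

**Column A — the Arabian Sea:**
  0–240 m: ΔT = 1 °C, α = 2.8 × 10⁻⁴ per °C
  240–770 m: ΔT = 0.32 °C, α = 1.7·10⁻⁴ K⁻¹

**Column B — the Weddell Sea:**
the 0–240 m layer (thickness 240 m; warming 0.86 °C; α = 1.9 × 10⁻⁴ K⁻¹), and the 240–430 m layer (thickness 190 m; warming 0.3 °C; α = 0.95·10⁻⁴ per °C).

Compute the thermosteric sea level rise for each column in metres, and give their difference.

A 1 × 240 × 2.8×10⁻⁴ = 0.06720 m
A 530 × 0.32 × 1.7×10⁻⁴ = 0.028832 m
A total: 0.096032 m
B 1.9×10⁻⁴ × 240 × 0.86 = 0.039216 m
B 240–430 m: 190 × 0.95×10⁻⁴ × 0.3 = 0.005415 m
B total: 0.044631 m
Difference: 0.096032 − 0.044631 = 0.051401 m

A: 0.0960 m; B: 0.0446 m; difference 0.0514 m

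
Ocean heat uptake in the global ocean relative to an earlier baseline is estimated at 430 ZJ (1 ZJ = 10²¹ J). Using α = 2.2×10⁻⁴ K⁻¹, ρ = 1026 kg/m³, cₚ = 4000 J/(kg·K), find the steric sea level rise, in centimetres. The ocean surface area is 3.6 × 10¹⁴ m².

Per unit area: Q = 430×10²¹ / (3.6×10¹⁴) ≈ 1.194×10⁹ J/m²
Δh = αQ/(ρcₚ) = 2.2×10⁻⁴ × 1.194×10⁹ / (1026 × 4000) ≈ 0.064006 m

Δh ≈ 6.4 cm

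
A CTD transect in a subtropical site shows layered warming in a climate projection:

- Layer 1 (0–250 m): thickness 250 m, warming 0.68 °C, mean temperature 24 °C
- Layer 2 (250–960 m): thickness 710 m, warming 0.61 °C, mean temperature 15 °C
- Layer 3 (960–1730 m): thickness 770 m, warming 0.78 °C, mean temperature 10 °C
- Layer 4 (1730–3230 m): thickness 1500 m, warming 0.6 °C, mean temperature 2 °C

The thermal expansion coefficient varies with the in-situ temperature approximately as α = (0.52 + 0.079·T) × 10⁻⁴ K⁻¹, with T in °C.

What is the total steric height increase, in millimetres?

Δh ≈ 250 mm

Layer 1: α = (0.52 + 0.079×24)×10⁻⁴ = 2.416×10⁻⁴ K⁻¹
Layer 2: α = (0.52 + 0.079×15)×10⁻⁴ = 1.705×10⁻⁴ K⁻¹
Layer 3: α = (0.52 + 0.079×10)×10⁻⁴ = 1.31×10⁻⁴ K⁻¹
Layer 4: α = (0.52 + 0.079×2)×10⁻⁴ = 0.678×10⁻⁴ K⁻¹
Layer 1: 2.416×10⁻⁴ × 250 × 0.68 = 0.041072 m
710 × 1.705×10⁻⁴ × 0.61 = 0.07384355 m
0.78 × 1.31×10⁻⁴ × 770 = 0.0786786 m
1730–3230 m: 0.6 × 1500 × 0.678×10⁻⁴ = 0.06102 m
Δh = 0.041072 + 0.07384355 + 0.0786786 + 0.06102 = 0.25461415 m ≈ 250 mm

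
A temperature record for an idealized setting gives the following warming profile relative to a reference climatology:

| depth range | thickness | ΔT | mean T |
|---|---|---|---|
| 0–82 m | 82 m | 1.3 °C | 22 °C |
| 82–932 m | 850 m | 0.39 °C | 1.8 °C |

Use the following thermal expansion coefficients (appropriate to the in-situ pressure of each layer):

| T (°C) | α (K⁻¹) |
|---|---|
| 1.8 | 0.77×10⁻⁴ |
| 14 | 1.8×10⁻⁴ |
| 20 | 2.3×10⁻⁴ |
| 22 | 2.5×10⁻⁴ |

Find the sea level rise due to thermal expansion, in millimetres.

Layer 1 at 22 °C → α = 2.5×10⁻⁴ K⁻¹
Layer 2 at 1.8 °C → α = 0.77×10⁻⁴ K⁻¹
0–82 m: 1.3 × 82 × 2.5×10⁻⁴ = 0.02665 m
82–932 m: 0.39 × 850 × 0.77×10⁻⁴ = 0.0255255 m
Δh = 0.02665 + 0.0255255 = 0.0521755 m ≈ 52.2 mm

52.2 mm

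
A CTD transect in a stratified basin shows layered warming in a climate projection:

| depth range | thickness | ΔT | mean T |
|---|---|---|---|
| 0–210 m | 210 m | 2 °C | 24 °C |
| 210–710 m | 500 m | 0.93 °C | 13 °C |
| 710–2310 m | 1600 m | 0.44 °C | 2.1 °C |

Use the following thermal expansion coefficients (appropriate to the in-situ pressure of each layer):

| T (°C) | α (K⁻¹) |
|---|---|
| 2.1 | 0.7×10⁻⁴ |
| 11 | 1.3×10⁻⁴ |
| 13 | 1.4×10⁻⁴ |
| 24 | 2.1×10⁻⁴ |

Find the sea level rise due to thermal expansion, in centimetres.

about 20 cm

Layer 1 at 24 °C → α = 2.1×10⁻⁴ K⁻¹
Layer 2 at 13 °C → α = 1.4×10⁻⁴ K⁻¹
Layer 3 at 2.1 °C → α = 0.7×10⁻⁴ K⁻¹
0–210 m: 2 × 210 × 2.1×10⁻⁴ = 0.08820 m
210–710 m: 500 × 1.4×10⁻⁴ × 0.93 = 0.06510 m
710–2310 m: 1600 × 0.44 × 0.7×10⁻⁴ = 0.04928 m
Δh = 0.08820 + 0.06510 + 0.04928 = 0.20258 m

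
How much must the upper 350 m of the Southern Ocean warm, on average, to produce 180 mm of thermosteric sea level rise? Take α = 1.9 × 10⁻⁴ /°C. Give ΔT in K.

ΔT = Δh/(αH) = 0.18 / (1.9×10⁻⁴ × 350) ≈ 2.707 K

ΔT ≈ 2.7 K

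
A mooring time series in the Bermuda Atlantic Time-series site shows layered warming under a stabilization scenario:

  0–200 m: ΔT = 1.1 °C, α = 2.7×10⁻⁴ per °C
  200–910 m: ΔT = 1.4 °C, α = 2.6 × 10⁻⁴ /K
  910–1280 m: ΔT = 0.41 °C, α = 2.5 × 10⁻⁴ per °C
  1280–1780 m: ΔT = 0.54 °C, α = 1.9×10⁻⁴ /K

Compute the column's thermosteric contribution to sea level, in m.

0–200 m: 2.7×10⁻⁴ × 1.1 × 200 = 0.05940 m
Layer 2: 2.6×10⁻⁴ × 1.4 × 710 = 0.25844 m
Layer 3: 2.5×10⁻⁴ × 370 × 0.41 = 0.037925 m
1280–1780 m: 500 × 1.9×10⁻⁴ × 0.54 = 0.05130 m
Δh = 0.05940 + 0.25844 + 0.037925 + 0.05130 = 0.407065 m ≈ 0.41 m

0.41 m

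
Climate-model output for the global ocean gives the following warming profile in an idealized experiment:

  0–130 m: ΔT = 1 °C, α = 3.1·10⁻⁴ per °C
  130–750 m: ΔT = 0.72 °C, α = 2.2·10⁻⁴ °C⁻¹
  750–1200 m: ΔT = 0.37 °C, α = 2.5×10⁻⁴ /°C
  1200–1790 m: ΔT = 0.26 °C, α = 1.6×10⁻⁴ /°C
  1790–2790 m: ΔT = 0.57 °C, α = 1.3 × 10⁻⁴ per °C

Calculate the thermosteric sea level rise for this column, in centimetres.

1 × 130 × 3.1×10⁻⁴ = 0.04030 m
Layer 2: 2.2×10⁻⁴ × 0.72 × 620 = 0.098208 m
0.37 × 450 × 2.5×10⁻⁴ = 0.041625 m
1200–1790 m: 590 × 1.6×10⁻⁴ × 0.26 = 0.024544 m
0.57 × 1000 × 1.3×10⁻⁴ = 0.07410 m
Δh = 0.04030 + 0.098208 + 0.041625 + 0.024544 + 0.07410 = 0.278777 m

27.9 cm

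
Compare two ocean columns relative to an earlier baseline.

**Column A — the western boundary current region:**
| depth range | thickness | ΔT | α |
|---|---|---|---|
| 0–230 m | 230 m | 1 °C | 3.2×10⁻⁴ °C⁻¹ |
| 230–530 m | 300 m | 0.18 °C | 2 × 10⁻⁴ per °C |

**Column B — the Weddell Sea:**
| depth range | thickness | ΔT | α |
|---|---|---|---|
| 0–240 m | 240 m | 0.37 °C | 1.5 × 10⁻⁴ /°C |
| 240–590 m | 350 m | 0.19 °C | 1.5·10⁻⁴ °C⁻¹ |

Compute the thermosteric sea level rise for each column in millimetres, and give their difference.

A 230 × 1 × 3.2×10⁻⁴ = 0.07360 m
A 2×10⁻⁴ × 0.18 × 300 = 0.01080 m
A total: 0.08440 m
B 1.5×10⁻⁴ × 240 × 0.37 = 0.01332 m
B 0.19 × 350 × 1.5×10⁻⁴ = 0.009975 m
B total: 0.023295 m
Difference: 0.08440 − 0.023295 = 0.061105 m

A: 84 mm; B: 23 mm; difference 61 mm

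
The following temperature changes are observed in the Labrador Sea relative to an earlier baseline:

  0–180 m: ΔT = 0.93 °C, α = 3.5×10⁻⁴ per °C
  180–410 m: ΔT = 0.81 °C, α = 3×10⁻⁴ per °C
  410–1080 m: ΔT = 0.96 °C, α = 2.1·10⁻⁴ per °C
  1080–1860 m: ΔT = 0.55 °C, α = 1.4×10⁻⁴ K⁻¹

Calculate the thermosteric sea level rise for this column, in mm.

310 mm of thermosteric rise

Layer 1: 180 × 0.93 × 3.5×10⁻⁴ = 0.05859 m
0.81 × 3×10⁻⁴ × 230 = 0.05589 m
Layer 3: 2.1×10⁻⁴ × 670 × 0.96 = 0.135072 m
1080–1860 m: 1.4×10⁻⁴ × 0.55 × 780 = 0.06006 m
Δh = 0.05859 + 0.05589 + 0.135072 + 0.06006 = 0.309612 m ≈ 310 mm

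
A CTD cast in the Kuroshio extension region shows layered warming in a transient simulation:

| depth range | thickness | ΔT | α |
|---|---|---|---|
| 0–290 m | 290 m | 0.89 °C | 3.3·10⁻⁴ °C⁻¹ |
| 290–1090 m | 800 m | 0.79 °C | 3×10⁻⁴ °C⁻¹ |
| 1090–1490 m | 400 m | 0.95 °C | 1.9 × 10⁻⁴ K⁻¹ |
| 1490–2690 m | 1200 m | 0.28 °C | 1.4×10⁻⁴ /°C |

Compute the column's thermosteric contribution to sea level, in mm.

Δh ≈ 390 mm

0.89 × 290 × 3.3×10⁻⁴ = 0.085173 m
3×10⁻⁴ × 0.79 × 800 = 0.18960 m
Layer 3: 0.95 × 1.9×10⁻⁴ × 400 = 0.07220 m
1490–2690 m: 0.28 × 1200 × 1.4×10⁻⁴ = 0.04704 m
Δh = 0.085173 + 0.18960 + 0.07220 + 0.04704 = 0.394013 m ≈ 390 mm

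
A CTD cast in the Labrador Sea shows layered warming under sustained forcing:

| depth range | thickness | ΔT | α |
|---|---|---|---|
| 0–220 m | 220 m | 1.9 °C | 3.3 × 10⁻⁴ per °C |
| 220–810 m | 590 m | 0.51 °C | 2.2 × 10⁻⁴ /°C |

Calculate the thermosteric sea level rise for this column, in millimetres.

0–220 m: 1.9 × 220 × 3.3×10⁻⁴ = 0.13794 m
220–810 m: 0.51 × 590 × 2.2×10⁻⁴ = 0.066198 m
Δh = 0.13794 + 0.066198 = 0.204138 m

204 mm of thermosteric rise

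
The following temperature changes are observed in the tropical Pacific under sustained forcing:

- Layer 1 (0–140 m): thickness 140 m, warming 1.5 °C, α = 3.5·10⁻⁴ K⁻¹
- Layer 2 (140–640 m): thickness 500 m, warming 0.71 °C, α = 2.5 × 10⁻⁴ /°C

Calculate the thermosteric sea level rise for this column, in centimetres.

16 cm

0–140 m: 1.5 × 3.5×10⁻⁴ × 140 = 0.07350 m
140–640 m: 500 × 0.71 × 2.5×10⁻⁴ = 0.08875 m
Δh = 0.07350 + 0.08875 = 0.16225 m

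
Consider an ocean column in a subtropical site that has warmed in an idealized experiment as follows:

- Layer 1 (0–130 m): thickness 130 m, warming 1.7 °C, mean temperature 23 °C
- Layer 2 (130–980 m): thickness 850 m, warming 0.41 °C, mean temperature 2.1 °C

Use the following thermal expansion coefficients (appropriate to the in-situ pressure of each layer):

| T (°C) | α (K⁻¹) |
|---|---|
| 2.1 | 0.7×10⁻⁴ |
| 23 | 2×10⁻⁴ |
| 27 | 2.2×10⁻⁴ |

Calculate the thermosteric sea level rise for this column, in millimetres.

Layer 1 at 23 °C → α = 2×10⁻⁴ K⁻¹
Layer 2 at 2.1 °C → α = 0.7×10⁻⁴ K⁻¹
130 × 2×10⁻⁴ × 1.7 = 0.04420 m
Layer 2: 0.41 × 850 × 0.7×10⁻⁴ = 0.024395 m
Δh = 0.04420 + 0.024395 = 0.068595 m

about 68.6 mm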